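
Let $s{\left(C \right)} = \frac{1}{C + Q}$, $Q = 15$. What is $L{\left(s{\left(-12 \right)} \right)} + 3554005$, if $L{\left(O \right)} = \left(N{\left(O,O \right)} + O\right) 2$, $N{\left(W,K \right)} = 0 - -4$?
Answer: $\frac{10662041}{3} \approx 3.554 \cdot 10^{6}$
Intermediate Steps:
$s{\left(C \right)} = \frac{1}{15 + C}$ ($s{\left(C \right)} = \frac{1}{C + 15} = \frac{1}{15 + C}$)
$N{\left(W,K \right)} = 4$ ($N{\left(W,K \right)} = 0 + 4 = 4$)
$L{\left(O \right)} = 8 + 2 O$ ($L{\left(O \right)} = \left(4 + O\right) 2 = 8 + 2 O$)
$L{\left(s{\left(-12 \right)} \right)} + 3554005 = \left(8 + \frac{2}{15 - 12}\right) + 3554005 = \left(8 + \frac{2}{3}\right) + 3554005 = \frac{26}{3} + 3554005 = \frac{10662041}{3}$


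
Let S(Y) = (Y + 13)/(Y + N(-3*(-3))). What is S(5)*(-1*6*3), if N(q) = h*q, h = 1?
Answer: -162/7 ≈ -23.143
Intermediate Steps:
N(q) = q (N(q) = 1*q = q)
S(Y) = (13 + Y)/(9 + Y) (S(Y) = (Y + 13)/(Y - 3*(-3)) = (13 + Y)/(Y + 9) = (13 + Y)/(9 + Y))
S(5)*(-1*6*3) = ((13 + 5)/(9 + 5))*(-1*6*3) = (18/14)*(-6*3) = ((1/14)*18)*(-18) = (9/7)*(-18) = -162/7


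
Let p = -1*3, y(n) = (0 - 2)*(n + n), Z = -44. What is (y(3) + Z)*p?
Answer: 168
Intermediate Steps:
y(n) = -4*n
p = -3
(y(3) + Z)*p = (-4*3 - 44)*(-3) = (-12 - 44)*(-3) = -56*(-3) = 168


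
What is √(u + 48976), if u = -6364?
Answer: 2*√10653 ≈ 206.43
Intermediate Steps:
√(u + 48976) = √(-6364 + 48976) = √42612 = 2*√10653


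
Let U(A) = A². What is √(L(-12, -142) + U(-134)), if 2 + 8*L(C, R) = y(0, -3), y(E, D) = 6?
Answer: √71826/2 ≈ 134.00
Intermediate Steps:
L(C, R) = ½ (L(C, R) = -¼ + (⅛)*6 = -¼ + ¾ = ½)
√(L(-12, -142) + U(-134)) = √(½ + (-134)²) = √(½ + 17956) = √(35913/2) = √71826/2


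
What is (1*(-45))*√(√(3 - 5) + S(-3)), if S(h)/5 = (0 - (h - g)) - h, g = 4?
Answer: -45*√(50 + I*√2) ≈ -318.23 - 4.4995*I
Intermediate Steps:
S(h) = 20 - 10*h (S(h) = 5*((0 - (h - 1*4)) - h) = 5*((0 - (h - 4)) - h) = 5*((0 - (-4 + h)) - h) = 5*((0 + (4 - h)) - h) = 5*((4 - h) - h) = 5*(4 - 2*h) = 20 - 10*h)
(1*(-45))*√(√(3 - 5) + S(-3)) = (1*(-45))*√(√(3 - 5) + (20 - 10*(-3))) = -45*√(√(-2) + (20 + 30)) = -45*√(I*√2 + 50) = -45*√(50 + I*√2)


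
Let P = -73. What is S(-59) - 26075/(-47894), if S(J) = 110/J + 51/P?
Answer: -59485263/29468494 ≈ -2.0186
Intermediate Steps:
S(J) = -51/73 + 110/J (S(J) = 110/J + 51/(-73) = 110/J + 51*(-1/73) = 110/J - 51/73 = -51/73 + 110/J)
S(-59) - 26075/(-47894) = (-51/73 + 110/(-59)) - 26075/(-47894) = (-51/73 + 110*(-1/59)) - 26075*(-1)/47894 = (-51/73 - 110/59) - 1*(-3725/6842) = -11039/4307 + 3725/6842 = -59485263/29468494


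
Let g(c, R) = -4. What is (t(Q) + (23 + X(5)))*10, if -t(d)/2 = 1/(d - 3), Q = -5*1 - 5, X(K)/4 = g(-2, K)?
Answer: 930/13 ≈ 71.538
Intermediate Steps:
X(K) = -16 (X(K) = 4*(-4) = -16)
Q = -10 (Q = -5 - 5 = -10)
t(d) = -2/(-3 + d) (t(d) = -2/(d - 3) = -2/(-3 + d))
(t(Q) + (23 + X(5)))*10 = (-2/(-3 - 10) + (23 - 16))*10 = (-2/(-13) + 7)*10 = (-2*(-1/13) + 7)*10 = (2/13 + 7)*10 = (93/13)*10 = 930/13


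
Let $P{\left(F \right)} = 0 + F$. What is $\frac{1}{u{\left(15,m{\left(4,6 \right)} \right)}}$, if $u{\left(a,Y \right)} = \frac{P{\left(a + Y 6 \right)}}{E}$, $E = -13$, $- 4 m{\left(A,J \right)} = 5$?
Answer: $- \frac{26}{15} \approx -1.7333$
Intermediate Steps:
$P{\left(F \right)} = F$
$m{\left(A,J \right)} = - \frac{5}{4}$ ($m{\left(A,J \right)} = \left(- \frac{1}{4}\right) 5 = - \frac{5}{4}$)
$u{\left(a,Y \right)} = - \frac{6 Y}{13} - \frac{a}{13}$ ($u{\left(a,Y \right)} = \frac{a + Y 6}{-13} = \left(a + 6 Y\right) \left(- \frac{1}{13}\right) = - \frac{6 Y}{13} - \frac{a}{13}$)
$\frac{1}{u{\left(15,m{\left(4,6 \right)} \right)}} = \frac{1}{\left(- \frac{6}{13}\right) \left(- \frac{5}{4}\right) - \frac{15}{13}} = \frac{1}{\frac{15}{26} - \frac{15}{13}} = \frac{1}{- \frac{15}{26}} = - \frac{26}{15}$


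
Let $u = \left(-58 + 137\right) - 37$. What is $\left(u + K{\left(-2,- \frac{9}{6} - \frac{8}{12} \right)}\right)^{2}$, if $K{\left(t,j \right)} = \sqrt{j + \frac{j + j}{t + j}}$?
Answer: $\frac{264431}{150} + \frac{182 i \sqrt{6}}{5} \approx 1762.9 + 89.161 i$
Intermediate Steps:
$K{\left(t,j \right)} = \sqrt{j + \frac{2 j}{j + t}}$
$u = 42$ ($u = 79 - 37 = 42$)
$\left(u + K{\left(-2,- \frac{9}{6} - \frac{8}{12} \right)}\right)^{2} = \left(42 + \sqrt{\frac{\left(- \frac{9}{6} - \frac{8}{12}\right) \left(2 - \left(\frac{2}{3} + \frac{3}{2}\right) - 2\right)}{\left(- \frac{9}{6} - \frac{8}{12}\right) - 2}}\right)^{2} = \left(42 + \sqrt{\frac{\left(\left(-9\right) \frac{1}{6} - \frac{2}{3}\right) \left(2 - \frac{13}{6} - 2\right)}{\left(\left(-9\right) \frac{1}{6} - \frac{2}{3}\right) - 2}}\right)^{2} = \left(42 + \sqrt{\frac{\left(- \frac{3}{2} - \frac{2}{3}\right) \left(2 - \frac{13}{6} - 2\right)}{\left(- \frac{3}{2} - \frac{2}{3}\right) - 2}}\right)^{2} = \left(42 + \sqrt{- \frac{13 \left(2 - \frac{13}{6} - 2\right)}{6 \left(- \frac{13}{6} - 2\right)}}\right)^{2} = \left(42 + \sqrt{\left(- \frac{13}{6}\right) \frac{1}{- \frac{25}{6}} \left(- \frac{13}{6}\right)}\right)^{2} = \left(42 + \sqrt{\left(- \frac{13}{6}\right) \left(- \frac{6}{25}\right) \left(- \frac{13}{6}\right)}\right)^{2} = \left(42 + \sqrt{- \frac{169}{150}}\right)^{2} = \left(42 + \frac{13 i \sqrt{6}}{30}\right)^{2}$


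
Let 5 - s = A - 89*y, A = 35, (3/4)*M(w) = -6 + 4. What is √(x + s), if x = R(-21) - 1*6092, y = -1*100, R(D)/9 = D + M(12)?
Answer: I*√15235 ≈ 123.43*I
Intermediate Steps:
M(w) = -8/3 (M(w) = 4*(-6 + 4)/3 = (4/3)*(-2) = -8/3)
R(D) = -24 + 9*D (R(D) = 9*(D - 8/3) = 9*(-8/3 + D) = -24 + 9*D)
y = -100
x = -6305 (x = (-24 + 9*(-21)) - 1*6092 = (-24 - 189) - 6092 = -213 - 6092 = -6305)
s = -8930 (s = 5 - (35 - 89*(-100)) = 5 - (35 + 8900) = 5 - 1*8935 = 5 - 8935 = -8930)
√(x + s) = √(-6305 - 8930) = √(-15235) = I*√15235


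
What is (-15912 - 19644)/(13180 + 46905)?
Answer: -35556/60085 ≈ -0.59176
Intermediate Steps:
(-15912 - 19644)/(13180 + 46905) = -35556/60085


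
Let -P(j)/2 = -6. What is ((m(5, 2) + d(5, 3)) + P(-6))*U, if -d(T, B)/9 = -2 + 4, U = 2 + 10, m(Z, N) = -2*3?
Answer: -144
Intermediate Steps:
m(Z, N) = -6
U = 12
d(T, B) = -18 (d(T, B) = -9*(-2 + 4) = -9*2 = -18)
P(j) = 12 (P(j) = -2*(-6) = 12)
((m(5, 2) + d(5, 3)) + P(-6))*U = ((-6 - 18) + 12)*12 = (-24 + 12)*12 = -12*12 = -144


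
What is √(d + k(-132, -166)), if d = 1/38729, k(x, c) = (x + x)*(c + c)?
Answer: √131466341571497/38729 ≈ 296.05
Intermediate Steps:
k(x, c) = 4*c*x (k(x, c) = (2*x)*(2*c) = 4*c*x)
d = 1/38729 ≈ 2.5820e-5
√(d + k(-132, -166)) = √(1/38729 + 4*(-166)*(-132)) = √(1/38729 + 87648) = √(3394519393/38729) = √131466341571497/38729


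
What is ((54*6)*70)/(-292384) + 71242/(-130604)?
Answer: -743503739/1193328748 ≈ -0.62305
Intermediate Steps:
((54*6)*70)/(-292384) + 71242/(-130604) = (324*70)*(-1/292384) + 71242*(-1/130604) = 22680*(-1/292384) - 35621/65302 = -2835/36548 - 35621/65302 = -743503739/1193328748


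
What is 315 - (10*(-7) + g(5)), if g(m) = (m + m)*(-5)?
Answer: 435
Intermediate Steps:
g(m) = -10*m (g(m) = (2*m)*(-5) = -10*m)
315 - (10*(-7) + g(5)) = 315 - (10*(-7) - 10*5) = 315 - (-70 - 50) = 315 - 1*(-120) = 315 + 120 = 435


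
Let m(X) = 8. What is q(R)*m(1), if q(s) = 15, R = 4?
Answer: 120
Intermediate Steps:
q(R)*m(1) = 15*8 = 120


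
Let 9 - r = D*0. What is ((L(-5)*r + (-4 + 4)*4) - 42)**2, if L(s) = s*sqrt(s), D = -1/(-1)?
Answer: -8361 + 3780*I*sqrt(5) ≈ -8361.0 + 8452.3*I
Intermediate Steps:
D = 1 (D = -1*(-1) = 1)
L(s) = s**(3/2)
r = 9 (r = 9 - 0 = 9 - 1*0 = 9 + 0 = 9)
((L(-5)*r + (-4 + 4)*4) - 42)**2 = (((-5)**(3/2)*9 + (-4 + 4)*4) - 42)**2 = ((-5*I*sqrt(5)*9 + 0*4) - 42)**2 = ((-45*I*sqrt(5) + 0) - 42)**2 = (-45*I*sqrt(5) - 42)**2 = (-42 - 45*I*sqrt(5))**2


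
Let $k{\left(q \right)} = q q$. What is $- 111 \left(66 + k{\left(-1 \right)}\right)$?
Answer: $-7437$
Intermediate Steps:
$k{\left(q \right)} = q^{2}$
$- 111 \left(66 + k{\left(-1 \right)}\right) = - 111 \left(66 + \left(-1\right)^{2}\right) = - 111 \left(66 + 1\right) = \left(-111\right) 67 = -7437$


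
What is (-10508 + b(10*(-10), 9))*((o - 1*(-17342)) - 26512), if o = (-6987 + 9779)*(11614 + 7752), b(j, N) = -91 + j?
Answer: -578395450698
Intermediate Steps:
o = 54069872 (o = 2792*19366 = 54069872)
(-10508 + b(10*(-10), 9))*((o - 1*(-17342)) - 26512) = (-10508 + (-91 + 10*(-10)))*((54069872 - 1*(-17342)) - 26512) = (-10508 + (-91 - 100))*((54069872 + 17342) - 26512) = (-10508 - 191)*(54087214 - 26512) = -10699*54060702 = -578395450698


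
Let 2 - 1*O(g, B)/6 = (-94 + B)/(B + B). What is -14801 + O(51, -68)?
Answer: -503069/34 ≈ -14796.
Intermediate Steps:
O(g, B) = 12 - 3*(-94 + B)/B (O(g, B) = 12 - 6*(-94 + B)/(B + B) = 12 - 6*(-94 + B)/(2*B) = 12 - 6*(-94 + B)*1/(2*B) = 12 - 3*(-94 + B)/B)
-14801 + O(51, -68) = -14801 + (9 + 282/(-68)) = -14801 + (9 + 282*(-1/68)) = -14801 + (9 - 141/34) = -14801 + 165/34 = -503069/34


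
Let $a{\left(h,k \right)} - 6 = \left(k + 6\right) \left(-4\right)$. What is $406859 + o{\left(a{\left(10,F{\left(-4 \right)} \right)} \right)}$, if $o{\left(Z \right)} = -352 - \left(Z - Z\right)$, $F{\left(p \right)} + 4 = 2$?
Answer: $406507$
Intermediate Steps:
$F{\left(p \right)} = -2$ ($F{\left(p \right)} = -4 + 2 = -2$)
$a{\left(h,k \right)} = -18 - 4 k$ ($a{\left(h,k \right)} = 6 + \left(k + 6\right) \left(-4\right) = 6 + \left(6 + k\right) \left(-4\right) = 6 - \left(24 + 4 k\right) = -18 - 4 k$)
$o{\left(Z \right)} = -352$ ($o{\left(Z \right)} = -352 - 0 = -352 + 0 = -352$)
$406859 + o{\left(a{\left(10,F{\left(-4 \right)} \right)} \right)} = 406859 - 352 = 406507$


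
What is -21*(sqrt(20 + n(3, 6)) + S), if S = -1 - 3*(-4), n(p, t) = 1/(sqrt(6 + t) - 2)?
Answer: -231 - 21*sqrt(-78 + 80*sqrt(3))/(2*sqrt(-1 + sqrt(3))) ≈ -326.50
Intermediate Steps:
n(p, t) = 1/(-2 + sqrt(6 + t))
S = 11 (S = -1 + 12 = 11)
-21*(sqrt(20 + n(3, 6)) + S) = -21*(sqrt(20 + 1/(-2 + sqrt(6 + 6))) + 11) = -21*(sqrt(20 + 1/(-2 + sqrt(12))) + 11) = -21*(sqrt(20 + 1/(-2 + 2*sqrt(3))) + 11) = -21*(11 + sqrt(20 + 1/(-2 + 2*sqrt(3)))) = -231 - 21*sqrt(20 + 1/(-2 + 2*sqrt(3)))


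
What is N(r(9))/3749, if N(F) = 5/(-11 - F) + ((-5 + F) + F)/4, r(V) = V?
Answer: 3/3749 ≈ 0.00080021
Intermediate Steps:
N(F) = -5/4 + F/2 + 5/(-11 - F) (N(F) = 5/(-11 - F) + (-5 + 2*F)*(¼) = 5/(-11 - F) + (-5/4 + F/2) = -5/4 + F/2 + 5/(-11 - F))
N(r(9))/3749 = ((-75 + 2*9² + 17*9)/(4*(11 + 9)))/3749 = ((¼)*(-75 + 2*81 + 153)/20)*(1/3749) = ((¼)*(1/20)*(-75 + 162 + 153))*(1/3749) = ((¼)*(1/20)*240)*(1/3749) = 3*(1/3749) = 3/3749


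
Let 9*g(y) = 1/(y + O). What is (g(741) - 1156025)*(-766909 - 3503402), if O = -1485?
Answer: 3672820188163079/744 ≈ 4.9366e+12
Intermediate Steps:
g(y) = 1/(9*(-1485 + y)) (g(y) = 1/(9*(y - 1485)) = 1/(9*(-1485 + y)))
(g(741) - 1156025)*(-766909 - 3503402) = (1/(9*(-1485 + 741)) - 1156025)*(-766909 - 3503402) = ((⅑)/(-744) - 1156025)*(-4270311) = ((⅑)*(-1/744) - 1156025)*(-4270311) = (-1/6696 - 1156025)*(-4270311) = -7740743401/6696*(-4270311) = 3672820188163079/744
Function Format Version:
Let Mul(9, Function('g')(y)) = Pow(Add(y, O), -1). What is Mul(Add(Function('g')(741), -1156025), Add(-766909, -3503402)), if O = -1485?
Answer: Rational(3672820188163079, 744) ≈ 4.9366e+12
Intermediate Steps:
Function('g')(y) = Mul(Rational(1, 9), Pow(Add(-1485, y), -1)) (Function('g')(y) = Mul(Rational(1, 9), Pow(Add(y, -1485), -1)) = Mul(Rational(1, 9), Pow(Add(-1485, y), -1)))
Mul(Add(Function('g')(741), -1156025), Add(-766909, -3503402)) = Mul(Add(Mul(Rational(1, 9), Pow(Add(-1485, 741), -1)), -1156025), Add(-766909, -3503402)) = Mul(Add(Mul(Rational(1, 9), Pow(-744, -1)), -1156025), -4270311) = Mul(Add(Mul(Rational(1, 9), Rational(-1, 744)), -1156025), -4270311) = Mul(Add(Rational(-1, 6696), -1156025), -4270311) = Mul(Rational(-7740743401, 6696), -4270311) = Rational(3672820188163079, 744)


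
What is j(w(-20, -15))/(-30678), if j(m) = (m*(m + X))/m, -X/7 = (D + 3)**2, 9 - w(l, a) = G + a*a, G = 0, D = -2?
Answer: 223/30678 ≈ 0.0072691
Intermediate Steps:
w(l, a) = 9 - a**2 (w(l, a) = 9 - (0 + a*a) = 9 - (0 + a**2) = 9 - a**2)
X = -7 (X = -7*(-2 + 3)**2 = -7*1**2 = -7*1 = -7)
j(m) = -7 + m (j(m) = (m*(m - 7))/m = (m*(-7 + m))/m = -7 + m)
j(w(-20, -15))/(-30678) = (-7 + (9 - 1*(-15)**2))/(-30678) = (-7 + (9 - 1*225))*(-1/30678) = (-7 + (9 - 225))*(-1/30678) = (-7 - 216)*(-1/30678) = -223*(-1/30678) = 223/30678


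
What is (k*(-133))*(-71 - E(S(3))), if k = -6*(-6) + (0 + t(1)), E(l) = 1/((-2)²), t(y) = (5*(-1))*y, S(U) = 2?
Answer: 1175055/4 ≈ 2.9376e+5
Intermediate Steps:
t(y) = -5*y
E(l) = ¼ (E(l) = 1/4 = ¼)
k = 31 (k = -6*(-6) + (0 - 5*1) = 36 + (0 - 5) = 36 - 5 = 31)
(k*(-133))*(-71 - E(S(3))) = (31*(-133))*(-71 - 1*¼) = -4123*(-71 - ¼) = -4123*(-285/4) = 1175055/4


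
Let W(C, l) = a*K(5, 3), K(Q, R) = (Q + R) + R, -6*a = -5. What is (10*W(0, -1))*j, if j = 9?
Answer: 825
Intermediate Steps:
a = 5/6 (a = -1/6*(-5) = 5/6 ≈ 0.83333)
K(Q, R) = Q + 2*R
W(C, l) = 55/6 (W(C, l) = 5*(5 + 2*3)/6 = 5*(5 + 6)/6 = (5/6)*11 = 55/6)
(10*W(0, -1))*j = (10*(55/6))*9 = (275/3)*9 = 825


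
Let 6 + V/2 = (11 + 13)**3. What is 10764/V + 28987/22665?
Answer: 87087566/52197495 ≈ 1.6684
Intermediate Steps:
V = 27636 (V = -12 + 2*(11 + 13)**3 = -12 + 2*24**3 = -12 + 2*13824 = -12 + 27648 = 27636)
10764/V + 28987/22665 = 10764/27636 + 28987/22665 = 10764*(1/27636) + 28987*(1/22665) = 897/2303 + 28987/22665 = 87087566/52197495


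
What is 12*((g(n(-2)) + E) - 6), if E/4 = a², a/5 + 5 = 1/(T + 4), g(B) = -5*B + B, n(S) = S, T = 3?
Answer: 1388376/49 ≈ 28334.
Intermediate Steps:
g(B) = -4*B
a = -170/7 (a = -25 + 5/(3 + 4) = -25 + 5/7 = -170/7 ≈ -24.286)
E = 115600/49 (E = 4*(-170/7)² = 4*(28900/49) = 115600/49 ≈ 2359.2)
12*((g(n(-2)) + E) - 6) = 12*((-4*(-2) + 115600/49) - 6) = 12*((8 + 115600/49) - 6) = 12*(115992/49 - 6) = 12*(115698/49) = 1388376/49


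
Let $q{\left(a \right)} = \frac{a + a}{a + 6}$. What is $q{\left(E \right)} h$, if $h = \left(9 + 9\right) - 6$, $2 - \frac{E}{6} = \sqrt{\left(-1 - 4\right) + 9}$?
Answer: $0$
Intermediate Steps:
$E = 0$ ($E = 12 - 6 \sqrt{\left(-1 - 4\right) + 9} = 12 - 6 \sqrt{-5 + 9} = 12 - 6 \sqrt{4} = 12 - 12 = 0$)
$q{\left(a \right)} = \frac{2 a}{6 + a}$
$h = 12$ ($h = 18 - 6 = 12$)
$q{\left(E \right)} h = 2 \cdot 0 \frac{1}{6 + 0} \cdot 12 = 2 \cdot 0 \cdot \frac{1}{6} \cdot 12 = 0 \cdot 12 = 0$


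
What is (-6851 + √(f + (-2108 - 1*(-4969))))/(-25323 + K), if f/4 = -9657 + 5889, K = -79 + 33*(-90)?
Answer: 6851/28372 - I*√12211/28372 ≈ 0.24147 - 0.0038948*I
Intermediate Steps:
K = -3049 (K = -79 - 2970 = -3049)
f = -15072 (f = 4*(-9657 + 5889) = 4*(-3768) = -15072)
(-6851 + √(f + (-2108 - 1*(-4969))))/(-25323 + K) = (-6851 + √(-15072 + (-2108 - 1*(-4969))))/(-25323 - 3049) = (-6851 + √(-15072 + (-2108 + 4969)))/(-28372) = (-6851 + √(-15072 + 2861))*(-1/28372) = (-6851 + √(-12211))*(-1/28372) = (-6851 + I*√12211)*(-1/28372) = 6851/28372 - I*√12211/28372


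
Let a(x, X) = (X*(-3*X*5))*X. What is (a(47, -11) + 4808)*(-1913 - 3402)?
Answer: -131668495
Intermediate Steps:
a(x, X) = -15*X³ (a(x, X) = (X*(-15*X))*X = (-15*X²)*X = -15*X³)
(a(47, -11) + 4808)*(-1913 - 3402) = (-15*(-11)³ + 4808)*(-1913 - 3402) = (-15*(-1331) + 4808)*(-5315) = (19965 + 4808)*(-5315) = 24773*(-5315) = -131668495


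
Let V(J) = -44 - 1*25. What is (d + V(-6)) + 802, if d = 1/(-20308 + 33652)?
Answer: 9781153/13344 ≈ 733.00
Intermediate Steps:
V(J) = -69 (V(J) = -44 - 25 = -69)
d = 1/13344 ≈ 7.4940e-5
(d + V(-6)) + 802 = (1/13344 - 69) + 802 = -920735/13344 + 802 = 9781153/13344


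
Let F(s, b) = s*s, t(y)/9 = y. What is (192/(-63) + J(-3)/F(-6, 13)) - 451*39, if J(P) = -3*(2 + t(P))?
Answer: -492519/28 ≈ -17590.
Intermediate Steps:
t(y) = 9*y
J(P) = -6 - 27*P (J(P) = -3*(2 + 9*P) = -6 - 27*P)
F(s, b) = s²
(192/(-63) + J(-3)/F(-6, 13)) - 451*39 = (192/(-63) + (-6 - 27*(-3))/((-6)²)) - 451*39 = (192*(-1/63) + (-6 + 81)/36) - 17589 = (-64/21 + 75*(1/36)) - 17589 = (-64/21 + 25/12) - 17589 = -27/28 - 17589 = -492519/28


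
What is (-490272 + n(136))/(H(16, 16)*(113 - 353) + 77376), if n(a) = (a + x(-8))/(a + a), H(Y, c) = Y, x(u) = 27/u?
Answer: -1066830811/160014336 ≈ -6.6671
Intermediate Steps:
n(a) = (-27/8 + a)/(2*a) (n(a) = (a + 27/(-8))/(a + a) = (a + 27*(-1/8))/((2*a)) = (a - 27/8)*(1/(2*a)) = (-27/8 + a)*(1/(2*a)) = (-27/8 + a)/(2*a))
(-490272 + n(136))/(H(16, 16)*(113 - 353) + 77376) = (-490272 + (1/16)*(-27 + 8*136)/136)/(16*(113 - 353) + 77376) = (-490272 + (1/16)*(1/136)*(-27 + 1088))/(16*(-240) + 77376) = (-490272 + (1/16)*(1/136)*1061)/(-3840 + 77376) = (-490272 + 1061/2176)/73536 = -1066830811/2176*1/73536 = -1066830811/160014336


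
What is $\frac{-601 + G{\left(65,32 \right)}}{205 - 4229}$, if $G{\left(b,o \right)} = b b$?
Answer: $- \frac{453}{503} \approx -0.9006$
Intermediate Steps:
$G{\left(b,o \right)} = b^{2}$
$\frac{-601 + G{\left(65,32 \right)}}{205 - 4229} = \frac{-601 + 65^{2}}{205 - 4229} = \frac{-601 + 4225}{-4024} = 3624 \left(- \frac{1}{4024}\right) = - \frac{453}{503}$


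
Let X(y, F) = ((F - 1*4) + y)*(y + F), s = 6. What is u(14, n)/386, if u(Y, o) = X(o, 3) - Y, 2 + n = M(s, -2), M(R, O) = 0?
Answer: -17/386 ≈ -0.044041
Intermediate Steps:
n = -2 (n = -2 + 0 = -2)
X(y, F) = (F + y)*(-4 + F + y) (X(y, F) = ((F - 4) + y)*(F + y) = ((-4 + F) + y)*(F + y) = (-4 + F + y)*(F + y) = (F + y)*(-4 + F + y))
u(Y, o) = -3 + o**2 - Y + 2*o (u(Y, o) = (3**2 + o**2 - 4*3 - 4*o + 2*3*o) - Y = (9 + o**2 - 12 - 4*o + 6*o) - Y = (-3 + o**2 + 2*o) - Y = -3 + o**2 - Y + 2*o)
u(14, n)/386 = (-3 + (-2)**2 - 1*14 + 2*(-2))/386 = (-3 + 4 - 14 - 4)*(1/386) = -17*1/386 = -17/386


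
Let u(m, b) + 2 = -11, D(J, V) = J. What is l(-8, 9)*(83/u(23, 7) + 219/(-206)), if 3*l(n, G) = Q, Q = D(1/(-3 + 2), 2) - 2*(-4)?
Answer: -139615/8034 ≈ -17.378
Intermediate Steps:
u(m, b) = -13 (u(m, b) = -2 - 11 = -13)
Q = 7 (Q = 1/(-3 + 2) - 2*(-4) = 1/(-1) + 8 = -1 + 8 = 7)
l(n, G) = 7/3 (l(n, G) = (⅓)*7 = 7/3)
l(-8, 9)*(83/u(23, 7) + 219/(-206)) = 7*(83/(-13) + 219/(-206))/3 = 7*(83*(-1/13) + 219*(-1/206))/3 = 7*(-83/13 - 219/206)/3 = (7/3)*(-19945/2678) = -139615/8034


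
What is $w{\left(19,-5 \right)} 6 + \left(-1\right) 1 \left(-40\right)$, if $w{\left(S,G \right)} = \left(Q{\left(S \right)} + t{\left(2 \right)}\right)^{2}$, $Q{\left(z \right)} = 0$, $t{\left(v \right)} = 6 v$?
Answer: $904$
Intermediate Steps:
$w{\left(S,G \right)} = 144$ ($w{\left(S,G \right)} = \left(0 + 6 \cdot 2\right)^{2} = \left(0 + 12\right)^{2} = 12^{2} = 144$)
$w{\left(19,-5 \right)} 6 + \left(-1\right) 1 \left(-40\right) = 144 \cdot 6 + \left(-1\right) 1 \left(-40\right) = 864 - -40 = 864 + 40 = 904$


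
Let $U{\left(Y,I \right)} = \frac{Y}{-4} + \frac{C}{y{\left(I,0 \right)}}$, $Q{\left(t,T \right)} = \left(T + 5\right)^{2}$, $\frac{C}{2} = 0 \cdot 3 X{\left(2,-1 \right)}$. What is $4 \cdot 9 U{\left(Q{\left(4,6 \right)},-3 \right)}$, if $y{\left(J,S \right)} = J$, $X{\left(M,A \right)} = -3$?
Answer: $-1089$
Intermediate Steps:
$C = 0$ ($C = 2 \cdot 0 \cdot 3 \left(-3\right) = 2 \cdot 0 \left(-3\right) = 2 \cdot 0 = 0$)
$Q{\left(t,T \right)} = \left(5 + T\right)^{2}$
$U{\left(Y,I \right)} = - \frac{Y}{4}$ ($U{\left(Y,I \right)} = \frac{Y}{-4} + \frac{0}{I} = Y \left(- \frac{1}{4}\right) + 0 = - \frac{Y}{4} + 0 = - \frac{Y}{4}$)
$4 \cdot 9 U{\left(Q{\left(4,6 \right)},-3 \right)} = 4 \cdot 9 \left(- \frac{\left(5 + 6\right)^{2}}{4}\right) = 36 \left(- \frac{11^{2}}{4}\right) = 36 \left(\left(- \frac{1}{4}\right) 121\right) = 36 \left(- \frac{121}{4}\right) = -1089$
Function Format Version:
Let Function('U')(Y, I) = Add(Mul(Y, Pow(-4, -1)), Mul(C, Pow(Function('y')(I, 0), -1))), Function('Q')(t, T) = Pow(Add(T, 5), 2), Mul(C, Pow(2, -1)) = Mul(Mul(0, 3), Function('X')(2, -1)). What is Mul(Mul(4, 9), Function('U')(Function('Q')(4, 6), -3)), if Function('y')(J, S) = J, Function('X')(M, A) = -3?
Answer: -1089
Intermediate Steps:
C = 0 (C = Mul(2, Mul(Mul(0, 3), -3)) = Mul(2, Mul(0, -3)) = Mul(2, 0) = 0)
Function('Q')(t, T) = Pow(Add(5, T), 2)
Function('U')(Y, I) = Mul(Rational(-1, 4), Y) (Function('U')(Y, I) = Add(Mul(Y, Pow(-4, -1)), Mul(0, Pow(I, -1))) = Add(Mul(Y, Rational(-1, 4)), 0) = Add(Mul(Rational(-1, 4), Y), 0) = Mul(Rational(-1, 4), Y))
Mul(Mul(4, 9), Function('U')(Function('Q')(4, 6), -3)) = Mul(Mul(4, 9), Mul(Rational(-1, 4), Pow(Add(5, 6), 2))) = Mul(36, Mul(Rational(-1, 4), Pow(11, 2))) = Mul(36, Mul(Rational(-1, 4), 121)) = Mul(36, Rational(-121, 4)) = -1089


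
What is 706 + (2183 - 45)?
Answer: 2844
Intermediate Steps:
706 + (2183 - 45) = 706 + 2138 = 2844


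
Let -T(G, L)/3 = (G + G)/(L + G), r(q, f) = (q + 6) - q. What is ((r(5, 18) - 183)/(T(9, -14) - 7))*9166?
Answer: -8111910/19 ≈ -4.2694e+5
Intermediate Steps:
r(q, f) = 6 (r(q, f) = (6 + q) - q = 6)
T(G, L) = -6*G/(G + L) (T(G, L) = -3*(G + G)/(L + G) = -3*2*G/(G + L) = -6*G/(G + L))
((r(5, 18) - 183)/(T(9, -14) - 7))*9166 = ((6 - 183)/(-6*9/(9 - 14) - 7))*9166 = -177/(-6*9/(-5) - 7)*9166 = -177/(-6*9*(-⅕) - 7)*9166 = -177/(54/5 - 7)*9166 = -177/19/5*9166 = -177*5/19*9166 = -885/19*9166 = -8111910/19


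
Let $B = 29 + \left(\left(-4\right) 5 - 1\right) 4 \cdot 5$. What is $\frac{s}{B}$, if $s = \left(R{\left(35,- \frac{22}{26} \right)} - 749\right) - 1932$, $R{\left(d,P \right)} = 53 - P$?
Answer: $\frac{2009}{299} \approx 6.7191$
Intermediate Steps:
$s = - \frac{34153}{13}$ ($s = \left(\left(53 - - \frac{22}{26}\right) - 749\right) - 1932 = \left(\left(53 - \left(-22\right) \frac{1}{26}\right) - 749\right) - 1932 = \left(\left(53 - - \frac{11}{13}\right) - 749\right) - 1932 = \left(\left(53 + \frac{11}{13}\right) - 749\right) - 1932 = \left(\frac{700}{13} - 749\right) - 1932 = - \frac{9037}{13} - 1932 = - \frac{34153}{13} \approx -2627.2$)
$B = -391$ ($B = 29 + \left(-20 - 1\right) 20 = 29 - 420 = -391$)
$\frac{s}{B} = - \frac{34153}{13 \left(-391\right)} = \left(- \frac{34153}{13}\right) \left(- \frac{1}{391}\right) = \frac{2009}{299}$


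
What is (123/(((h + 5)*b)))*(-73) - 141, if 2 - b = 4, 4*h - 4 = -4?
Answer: 7569/10 ≈ 756.90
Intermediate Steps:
h = 0 (h = 1 + (1/4)*(-4) = 1 - 1 = 0)
b = -2 (b = 2 - 1*4 = 2 - 4 = -2)
(123/(((h + 5)*b)))*(-73) - 141 = (123/(((0 + 5)*(-2))))*(-73) - 141 = (123/((5*(-2))))*(-73) - 141 = (123/(-10))*(-73) - 141 = (123*(-1/10))*(-73) - 141 = -123/10*(-73) - 141 = 8979/10 - 141 = 7569/10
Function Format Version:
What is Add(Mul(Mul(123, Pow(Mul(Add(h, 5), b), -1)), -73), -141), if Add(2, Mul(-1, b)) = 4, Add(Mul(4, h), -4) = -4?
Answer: Rational(7569, 10) ≈ 756.90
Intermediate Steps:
h = 0 (h = Add(1, Mul(Rational(1, 4), -4)) = Add(1, -1) = 0)
b = -2 (b = Add(2, Mul(-1, 4)) = Add(2, -4) = -2)
Add(Mul(Mul(123, Pow(Mul(Add(h, 5), b), -1)), -73), -141) = Add(Mul(Mul(123, Pow(Mul(Add(0, 5), -2), -1)), -73), -141) = Add(Mul(Mul(123, Pow(Mul(5, -2), -1)), -73), -141) = Add(Mul(Mul(123, Pow(-10, -1)), -73), -141) = Add(Mul(Mul(123, Rational(-1, 10)), -73), -141) = Add(Mul(Rational(-123, 10), -73), -141) = Add(Rational(8979, 10), -141) = Rational(7569, 10)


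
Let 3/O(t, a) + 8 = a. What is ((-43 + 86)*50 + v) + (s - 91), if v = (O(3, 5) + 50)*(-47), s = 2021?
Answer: 1777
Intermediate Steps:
O(t, a) = 3/(-8 + a)
v = -2303 (v = (3/(-8 + 5) + 50)*(-47) = (3/(-3) + 50)*(-47) = (3*(-1/3) + 50)*(-47) = (-1 + 50)*(-47) = 49*(-47) = -2303)
((-43 + 86)*50 + v) + (s - 91) = ((-43 + 86)*50 - 2303) + (2021 - 91) = (43*50 - 2303) + 1930 = (2150 - 2303) + 1930 = -153 + 1930 = 1777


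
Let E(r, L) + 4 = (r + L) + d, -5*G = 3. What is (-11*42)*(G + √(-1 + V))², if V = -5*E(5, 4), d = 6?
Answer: 642642/25 + 5544*I*√14/5 ≈ 25706.0 + 4148.8*I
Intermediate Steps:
G = -⅗ (G = -⅕*3 = -⅗ ≈ -0.60000)
E(r, L) = 2 + L + r (E(r, L) = -4 + ((r + L) + 6) = -4 + ((L + r) + 6) = -4 + (6 + L + r) = 2 + L + r)
V = -55 (V = -5*(2 + 4 + 5) = -5*11 = -55)
(-11*42)*(G + √(-1 + V))² = (-11*42)*(-⅗ + √(-1 - 55))² = -462*(-⅗ + √(-56))² = -462*(-⅗ + 2*I*√14)²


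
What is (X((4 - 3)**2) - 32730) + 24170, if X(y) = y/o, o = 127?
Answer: -1087119/127 ≈ -8560.0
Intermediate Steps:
X(y) = y/127
(X((4 - 3)**2) - 32730) + 24170 = ((4 - 3)**2/127 - 32730) + 24170 = ((1/127)*1**2 - 32730) + 24170 = ((1/127)*1 - 32730) + 24170 = (1/127 - 32730) + 24170 = -4156709/127 + 24170 = -1087119/127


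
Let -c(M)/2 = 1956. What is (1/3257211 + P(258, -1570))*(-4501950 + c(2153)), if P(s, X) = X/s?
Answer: 1280120654042908/46686691 ≈ 2.7419e+7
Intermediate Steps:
c(M) = -3912 (c(M) = -2*1956 = -3912)
(1/3257211 + P(258, -1570))*(-4501950 + c(2153)) = (1/3257211 - 1570/258)*(-4501950 - 3912) = (1/3257211 - 1570*1/258)*(-4505862) = (1/3257211 - 785/129)*(-4505862) = -852303502/140060073*(-4505862) = 1280120654042908/46686691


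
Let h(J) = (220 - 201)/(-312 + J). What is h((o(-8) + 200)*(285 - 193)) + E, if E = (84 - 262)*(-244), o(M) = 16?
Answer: 849529939/19560 ≈ 43432.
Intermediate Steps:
h(J) = 19/(-312 + J)
E = 43432 (E = -178*(-244) = 43432)
h((o(-8) + 200)*(285 - 193)) + E = 19/(-312 + (16 + 200)*(285 - 193)) + 43432 = 19/(-312 + 216*92) + 43432 = 19/(-312 + 19872) + 43432 = 19/19560 + 43432 = 849529939/19560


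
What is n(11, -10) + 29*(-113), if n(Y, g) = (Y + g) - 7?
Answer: -3283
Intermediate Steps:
n(Y, g) = -7 + Y + g
n(11, -10) + 29*(-113) = (-7 + 11 - 10) + 29*(-113) = -6 - 3277 = -3283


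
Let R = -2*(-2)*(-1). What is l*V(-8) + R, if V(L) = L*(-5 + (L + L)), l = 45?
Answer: 7556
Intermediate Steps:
V(L) = L*(-5 + 2*L)
R = -4 (R = 4*(-1) = -4)
l*V(-8) + R = 45*(-8*(-5 + 2*(-8))) - 4 = 45*(-8*(-5 - 16)) - 4 = 45*(-8*(-21)) - 4 = 45*168 - 4 = 7560 - 4 = 7556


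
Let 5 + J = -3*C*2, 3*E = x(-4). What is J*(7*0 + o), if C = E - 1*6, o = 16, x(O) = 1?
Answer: 464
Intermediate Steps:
E = ⅓ (E = (⅓)*1 = ⅓ ≈ 0.33333)
C = -17/3 (C = ⅓ - 1*6 = ⅓ - 6 = -17/3 ≈ -5.6667)
J = 29 (J = -5 - 3*(-17/3)*2 = -5 + 17*2 = -5 + 34 = 29)
J*(7*0 + o) = 29*(7*0 + 16) = 29*(0 + 16) = 29*16 = 464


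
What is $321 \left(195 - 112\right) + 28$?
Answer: $26671$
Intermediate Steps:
$321 \left(195 - 112\right) + 28 = 321 \cdot 83 + 28 = 26643 + 28 = 26671$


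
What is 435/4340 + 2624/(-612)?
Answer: -556097/132804 ≈ -4.1873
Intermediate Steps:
435/4340 + 2624/(-612) = 435*(1/4340) + 2624*(-1/612) = 87/868 - 656/153 = -556097/132804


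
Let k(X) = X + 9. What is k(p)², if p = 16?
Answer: 625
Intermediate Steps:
k(X) = 9 + X
k(p)² = (9 + 16)² = 25² = 625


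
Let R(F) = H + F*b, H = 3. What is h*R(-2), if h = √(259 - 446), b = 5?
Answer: -7*I*√187 ≈ -95.724*I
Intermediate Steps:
R(F) = 3 + 5*F (R(F) = 3 + F*5 = 3 + 5*F)
h = I*√187 (h = √(-187) = I*√187 ≈ 13.675*I)
h*R(-2) = (I*√187)*(3 + 5*(-2)) = (I*√187)*(3 - 10) = (I*√187)*(-7) = -7*I*√187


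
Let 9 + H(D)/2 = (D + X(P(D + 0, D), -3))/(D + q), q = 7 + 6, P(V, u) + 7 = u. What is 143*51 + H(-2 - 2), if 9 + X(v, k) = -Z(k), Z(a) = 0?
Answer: 65449/9 ≈ 7272.1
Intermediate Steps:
P(V, u) = -7 + u
q = 13
X(v, k) = -9 (X(v, k) = -9 - 1*0 = -9 + 0 = -9)
H(D) = -18 + 2*(-9 + D)/(13 + D) (H(D) = -18 + 2*((D - 9)/(D + 13)) = -18 + 2*((-9 + D)/(13 + D)) = -18 + 2*(-9 + D)/(13 + D))
143*51 + H(-2 - 2) = 143*51 + 4*(-63 - 4*(-2 - 2))/(13 + (-2 - 2)) = 7293 + 4*(-63 - 4*(-4))/(13 - 4) = 7293 + 4*(-63 + 16)/9 = 7293 + 4*(1/9)*(-47) = 7293 - 188/9 = 65449/9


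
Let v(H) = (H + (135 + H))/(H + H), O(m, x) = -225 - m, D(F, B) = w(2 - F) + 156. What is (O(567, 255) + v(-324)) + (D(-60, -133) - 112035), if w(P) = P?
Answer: -2702597/24 ≈ -1.1261e+5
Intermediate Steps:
D(F, B) = 158 - F (D(F, B) = (2 - F) + 156 = 158 - F)
v(H) = (135 + 2*H)/(2*H) (v(H) = (135 + 2*H)/((2*H)) = (135 + 2*H)*(1/(2*H)) = (135 + 2*H)/(2*H))
(O(567, 255) + v(-324)) + (D(-60, -133) - 112035) = ((-225 - 1*567) + (135/2 - 324)/(-324)) + ((158 - 1*(-60)) - 112035) = ((-225 - 567) - 1/324*(-513/2)) + ((158 + 60) - 112035) = (-792 + 19/24) + (218 - 112035) = -18989/24 - 111817 = -2702597/24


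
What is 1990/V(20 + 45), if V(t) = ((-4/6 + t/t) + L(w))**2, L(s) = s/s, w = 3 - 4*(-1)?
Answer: 8955/8 ≈ 1119.4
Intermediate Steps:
w = 7 (w = 3 + 4 = 7)
L(s) = 1
V(t) = 16/9 (V(t) = ((-4/6 + t/t) + 1)**2 = ((-4*1/6 + 1) + 1)**2 = ((-2/3 + 1) + 1)**2 = (1/3 + 1)**2 = (4/3)**2 = 16/9)
1990/V(20 + 45) = 1990/(16/9) = 1990*(9/16) = 8955/8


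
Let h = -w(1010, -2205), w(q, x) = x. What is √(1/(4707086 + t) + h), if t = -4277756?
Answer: √406434969253830/429330 ≈ 46.957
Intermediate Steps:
h = 2205 (h = -1*(-2205) = 2205)
√(1/(4707086 + t) + h) = √(1/(4707086 - 4277756) + 2205) = √(1/429330 + 2205) = √(946672651/429330) = √406434969253830/429330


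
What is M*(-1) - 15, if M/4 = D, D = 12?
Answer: -63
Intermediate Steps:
M = 48 (M = 4*12 = 48)
M*(-1) - 15 = 48*(-1) - 15 = -48 - 15 = -63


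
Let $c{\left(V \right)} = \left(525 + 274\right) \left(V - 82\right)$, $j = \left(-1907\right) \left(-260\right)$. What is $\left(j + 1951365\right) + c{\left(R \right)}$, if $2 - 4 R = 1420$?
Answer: $\frac{4196843}{2} \approx 2.0984 \cdot 10^{6}$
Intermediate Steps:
$R = - \frac{709}{2}$ ($R = \frac{1}{2} - 355 = - \frac{709}{2} \approx -354.5$)
$j = 495820$
$c{\left(V \right)} = -65518 + 799 V$ ($c{\left(V \right)} = 799 \left(-82 + V\right) = -65518 + 799 V$)
$\left(j + 1951365\right) + c{\left(R \right)} = \left(495820 + 1951365\right) + \left(-65518 + 799 \left(- \frac{709}{2}\right)\right) = 2447185 - \frac{697527}{2} = \frac{4196843}{2}$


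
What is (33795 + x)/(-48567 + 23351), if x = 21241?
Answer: -13759/6304 ≈ -2.1826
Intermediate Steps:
(33795 + x)/(-48567 + 23351) = (33795 + 21241)/(-48567 + 23351) = 55036/(-25216) = 55036*(-1/25216) = -13759/6304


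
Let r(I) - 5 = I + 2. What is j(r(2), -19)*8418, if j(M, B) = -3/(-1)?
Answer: 25254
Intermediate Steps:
r(I) = 7 + I (r(I) = 5 + (I + 2) = 5 + (2 + I) = 7 + I)
j(M, B) = 3 (j(M, B) = -3*(-1) = 3)
j(r(2), -19)*8418 = 3*8418 = 25254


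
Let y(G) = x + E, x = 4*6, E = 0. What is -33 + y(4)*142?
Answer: 3375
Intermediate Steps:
x = 24
y(G) = 24 (y(G) = 24 + 0 = 24)
-33 + y(4)*142 = -33 + 24*142 = -33 + 3408 = 3375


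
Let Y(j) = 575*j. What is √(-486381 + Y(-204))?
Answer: I*√603681 ≈ 776.97*I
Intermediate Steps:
√(-486381 + Y(-204)) = √(-486381 + 575*(-204)) = √(-486381 - 117300) = √(-603681) = I*√603681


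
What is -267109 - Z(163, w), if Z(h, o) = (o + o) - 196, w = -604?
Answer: -265705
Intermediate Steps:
Z(h, o) = -196 + 2*o (Z(h, o) = 2*o - 196 = -196 + 2*o)
-267109 - Z(163, w) = -267109 - (-196 + 2*(-604)) = -267109 - (-196 - 1208) = -267109 - 1*(-1404) = -267109 + 1404 = -265705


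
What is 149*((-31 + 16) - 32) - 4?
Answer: -7007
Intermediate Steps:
149*((-31 + 16) - 32) - 4 = 149*(-15 - 32) - 4 = 149*(-47) - 4 = -7003 - 4 = -7007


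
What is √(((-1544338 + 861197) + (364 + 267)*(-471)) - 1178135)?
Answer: I*√2158477 ≈ 1469.2*I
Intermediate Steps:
√(((-1544338 + 861197) + (364 + 267)*(-471)) - 1178135) = √((-683141 + 631*(-471)) - 1178135) = √((-683141 - 297201) - 1178135) = √(-980342 - 1178135) = √(-2158477) = I*√2158477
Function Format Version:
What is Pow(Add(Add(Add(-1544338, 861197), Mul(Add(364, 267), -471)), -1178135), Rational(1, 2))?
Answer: Mul(I, Pow(2158477, Rational(1, 2))) ≈ Mul(1469.2, I)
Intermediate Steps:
Pow(Add(Add(Add(-1544338, 861197), Mul(Add(364, 267), -471)), -1178135), Rational(1, 2)) = Pow(Add(Add(-683141, Mul(631, -471)), -1178135), Rational(1, 2)) = Pow(Add(Add(-683141, -297201), -1178135), Rational(1, 2)) = Pow(Add(-980342, -1178135), Rational(1, 2)) = Pow(-2158477, Rational(1, 2)) = Mul(I, Pow(2158477, Rational(1, 2)))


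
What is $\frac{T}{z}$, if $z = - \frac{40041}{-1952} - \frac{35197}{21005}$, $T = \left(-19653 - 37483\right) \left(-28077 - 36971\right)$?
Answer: $\frac{152386424833249280}{772356661} \approx 1.973 \cdot 10^{8}$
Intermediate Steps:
$T = 3716582528$ ($T = \left(-57136\right) \left(-65048\right) = 3716582528$)
$z = \frac{772356661}{41001760}$ ($z = \left(-40041\right) \left(- \frac{1}{1952}\right) - \frac{35197}{21005} = \frac{40041}{1952} - \frac{35197}{21005} = \frac{772356661}{41001760} \approx 18.837$)
$\frac{T}{z} = \frac{3716582528}{\frac{772356661}{41001760}} = 3716582528 \cdot \frac{41001760}{772356661} = \frac{152386424833249280}{772356661}$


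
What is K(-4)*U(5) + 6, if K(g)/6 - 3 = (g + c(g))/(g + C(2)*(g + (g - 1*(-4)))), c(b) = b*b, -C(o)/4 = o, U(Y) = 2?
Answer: 330/7 ≈ 47.143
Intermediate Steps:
C(o) = -4*o
c(b) = b**2
K(g) = 18 + 6*(g + g**2)/(-32 - 15*g) (K(g) = 18 + 6*((g + g**2)/(g + (-4*2)*(g + (g - 1*(-4))))) = 18 + 6*((g + g**2)/(g - 8*(g + (g + 4)))) = 18 + 6*((g + g**2)/(g - 8*(g + (4 + g)))) = 18 + 6*((g + g**2)/(g - 8*(4 + 2*g))) = 18 + 6*((g + g**2)/(g + (-32 - 16*g))) = 18 + 6*((g + g**2)/(-32 - 15*g)) = 18 + 6*(g + g**2)/(-32 - 15*g))
K(-4)*U(5) + 6 = (6*(96 - 1*(-4)**2 + 44*(-4))/(32 + 15*(-4)))*2 + 6 = (6*(96 - 1*16 - 176)/(32 - 60))*2 + 6 = (6*(96 - 16 - 176)/(-28))*2 + 6 = (6*(-1/28)*(-96))*2 + 6 = (144/7)*2 + 6 = 288/7 + 6 = 330/7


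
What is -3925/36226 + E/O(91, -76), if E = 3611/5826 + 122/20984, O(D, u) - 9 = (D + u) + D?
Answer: -107399879383/1043655482820 ≈ -0.10291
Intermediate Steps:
O(D, u) = 9 + u + 2*D (O(D, u) = 9 + ((D + u) + D) = 9 + (u + 2*D) = 9 + u + 2*D)
E = 313459/501036 (E = 3611*(1/5826) + 122*(1/20984) = 3611/5826 + 1/172 = 313459/501036 ≈ 0.62562)
-3925/36226 + E/O(91, -76) = -3925/36226 + 313459/(501036*(9 - 76 + 2*91)) = -3925*1/36226 + 313459/(501036*(9 - 76 + 182)) = -3925/36226 + (313459/501036)/115 = -3925/36226 + (313459/501036)*(1/115) = -3925/36226 + 313459/57619140 = -107399879383/1043655482820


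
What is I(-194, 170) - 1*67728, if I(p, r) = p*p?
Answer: -30092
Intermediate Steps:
I(p, r) = p²
I(-194, 170) - 1*67728 = (-194)² - 1*67728 = 37636 - 67728 = -30092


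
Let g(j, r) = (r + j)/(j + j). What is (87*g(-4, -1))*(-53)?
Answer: -23055/8 ≈ -2881.9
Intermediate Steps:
g(j, r) = (j + r)/(2*j) (g(j, r) = (j + r)/((2*j)) = (j + r)*(1/(2*j)) = (j + r)/(2*j))
(87*g(-4, -1))*(-53) = (87*((½)*(-4 - 1)/(-4)))*(-53) = (87*((½)*(-¼)*(-5)))*(-53) = (87*(5/8))*(-53) = (435/8)*(-53) = -23055/8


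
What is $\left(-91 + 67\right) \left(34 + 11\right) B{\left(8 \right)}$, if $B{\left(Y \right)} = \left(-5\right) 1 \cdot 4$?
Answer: $21600$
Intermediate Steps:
$B{\left(Y \right)} = -20$ ($B{\left(Y \right)} = \left(-5\right) 4 = -20$)
$\left(-91 + 67\right) \left(34 + 11\right) B{\left(8 \right)} = \left(-91 + 67\right) \left(34 + 11\right) \left(-20\right) = \left(-24\right) 45 \left(-20\right) = \left(-1080\right) \left(-20\right) = 21600$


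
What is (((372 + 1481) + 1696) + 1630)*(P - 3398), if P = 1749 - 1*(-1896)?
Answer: 1279213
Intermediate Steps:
P = 3645 (P = 1749 + 1896 = 3645)
(((372 + 1481) + 1696) + 1630)*(P - 3398) = (((372 + 1481) + 1696) + 1630)*(3645 - 3398) = ((1853 + 1696) + 1630)*247 = (3549 + 1630)*247 = 5179*247 = 1279213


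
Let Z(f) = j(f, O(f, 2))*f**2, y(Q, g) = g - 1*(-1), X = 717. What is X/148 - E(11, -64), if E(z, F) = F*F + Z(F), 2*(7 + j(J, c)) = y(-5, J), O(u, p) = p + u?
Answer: 22733517/148 ≈ 1.5360e+5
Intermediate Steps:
y(Q, g) = 1 + g (y(Q, g) = g + 1 = 1 + g)
j(J, c) = -13/2 + J/2 (j(J, c) = -7 + (1 + J)/2 = -7 + (1/2 + J/2) = -13/2 + J/2)
Z(f) = f**2*(-13/2 + f/2) (Z(f) = (-13/2 + f/2)*f**2 = f**2*(-13/2 + f/2))
E(z, F) = F**2 + F**2*(-13 + F)/2 (E(z, F) = F*F + F**2*(-13 + F)/2 = F**2 + F**2*(-13 + F)/2)
X/148 - E(11, -64) = 717/148 - (-64)**2*(-11 - 64)/2 = 717*(1/148) - 4096*(-75)/2 = 717/148 - 1*(-153600) = 717/148 + 153600 = 22733517/148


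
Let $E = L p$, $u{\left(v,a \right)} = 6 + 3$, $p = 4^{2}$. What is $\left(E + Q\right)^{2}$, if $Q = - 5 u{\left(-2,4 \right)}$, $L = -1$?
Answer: $3721$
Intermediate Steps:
$p = 16$
$u{\left(v,a \right)} = 9$
$Q = -45$ ($Q = \left(-5\right) 9 = -45$)
$E = -16$ ($E = \left(-1\right) 16 = -16$)
$\left(E + Q\right)^{2} = \left(-16 - 45\right)^{2} = \left(-61\right)^{2} = 3721$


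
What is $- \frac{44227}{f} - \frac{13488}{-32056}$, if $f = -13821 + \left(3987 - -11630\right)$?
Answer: $- \frac{174189533}{7196572} \approx -24.205$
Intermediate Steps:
$f = 1796$ ($f = -13821 + \left(3987 + 11630\right) = -13821 + 15617 = 1796$)
$- \frac{44227}{f} - \frac{13488}{-32056} = - \frac{44227}{1796} - \frac{13488}{-32056} = \left(-44227\right) \frac{1}{1796} - - \frac{1686}{4007} = - \frac{44227}{1796} + \frac{1686}{4007} = - \frac{174189533}{7196572}$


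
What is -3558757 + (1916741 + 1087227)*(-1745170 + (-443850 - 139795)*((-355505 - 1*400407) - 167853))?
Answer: 1619586578303957083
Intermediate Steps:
-3558757 + (1916741 + 1087227)*(-1745170 + (-443850 - 139795)*((-355505 - 1*400407) - 167853)) = -3558757 + 3003968*(-1745170 - 583645*((-355505 - 400407) - 167853)) = -3558757 + 3003968*(-1745170 - 583645*(-755912 - 167853)) = -3558757 + 3003968*(-1745170 - 583645*(-923765)) = -3558757 + 3003968*(-1745170 + 539150823425) = -3558757 + 3003968*539149078255 = -3558757 + 1619586578307515840 = 1619586578303957083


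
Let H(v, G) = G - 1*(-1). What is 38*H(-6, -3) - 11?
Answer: -87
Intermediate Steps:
H(v, G) = 1 + G (H(v, G) = G + 1 = 1 + G)
38*H(-6, -3) - 11 = 38*(1 - 3) - 11 = 38*(-2) - 11 = -76 - 11 = -87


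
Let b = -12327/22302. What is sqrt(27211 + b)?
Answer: sqrt(3409904410)/354 ≈ 164.96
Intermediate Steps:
b = -587/1062 (b = -12327*1/22302 = -587/1062 ≈ -0.55273)
sqrt(27211 + b) = sqrt(27211 - 587/1062) = sqrt(28897495/1062) = sqrt(3409904410)/354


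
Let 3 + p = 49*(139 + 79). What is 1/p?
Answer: 1/10679 ≈ 9.3642e-5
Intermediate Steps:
p = 10679 (p = -3 + 49*(139 + 79) = -3 + 49*218 = -3 + 10682 = 10679)
1/p = 1/10679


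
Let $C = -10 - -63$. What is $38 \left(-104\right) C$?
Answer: $-209456$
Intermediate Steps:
$C = 53$ ($C = -10 + 63 = 53$)
$38 \left(-104\right) C = 38 \left(-104\right) 53 = \left(-3952\right) 53 = -209456$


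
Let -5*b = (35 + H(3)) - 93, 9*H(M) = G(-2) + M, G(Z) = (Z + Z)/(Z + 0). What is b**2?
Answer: 267289/2025 ≈ 131.99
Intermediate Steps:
G(Z) = 2 (G(Z) = (2*Z)/Z = 2)
H(M) = 2/9 + M/9 (H(M) = (2 + M)/9 = 2/9 + M/9)
b = 517/45 (b = -((35 + (2/9 + (1/9)*3)) - 93)/5 = -((35 + (2/9 + 1/3)) - 93)/5 = -((35 + 5/9) - 93)/5 = -(320/9 - 93)/5 = -1/5*(-517/9) = 517/45 ≈ 11.489)
b**2 = (517/45)**2 = 267289/2025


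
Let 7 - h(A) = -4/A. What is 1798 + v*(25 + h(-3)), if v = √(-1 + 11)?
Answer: 1798 + 92*√10/3 ≈ 1895.0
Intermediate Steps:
h(A) = 7 + 4/A (h(A) = 7 - (-4)/A = 7 + 4/A)
v = √10 ≈ 3.1623
1798 + v*(25 + h(-3)) = 1798 + √10*(25 + (7 + 4/(-3))) = 1798 + √10*(25 + (7 + 4*(-⅓))) = 1798 + √10*(25 + (7 - 4/3)) = 1798 + √10*(25 + 17/3) = 1798 + √10*(92/3) = 1798 + 92*√10/3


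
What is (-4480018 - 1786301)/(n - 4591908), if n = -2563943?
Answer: 6266319/7155851 ≈ 0.87569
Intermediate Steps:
(-4480018 - 1786301)/(n - 4591908) = (-4480018 - 1786301)/(-2563943 - 4591908) = -6266319/(-7155851) = -6266319*(-1/7155851) = 6266319/7155851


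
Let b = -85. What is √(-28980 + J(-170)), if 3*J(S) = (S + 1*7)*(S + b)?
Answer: 55*I*√5 ≈ 122.98*I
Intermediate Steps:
J(S) = (-85 + S)*(7 + S)/3 (J(S) = ((S + 1*7)*(S - 85))/3 = ((S + 7)*(-85 + S))/3 = ((7 + S)*(-85 + S))/3 = ((-85 + S)*(7 + S))/3 = (-85 + S)*(7 + S)/3)
√(-28980 + J(-170)) = √(-28980 + (-595/3 - 26*(-170) + (⅓)*(-170)²)) = √(-28980 + (-595/3 + 4420 + (⅓)*28900)) = √(-28980 + (-595/3 + 4420 + 28900/3)) = √(-28980 + 13855) = √(-15125) = 55*I*√5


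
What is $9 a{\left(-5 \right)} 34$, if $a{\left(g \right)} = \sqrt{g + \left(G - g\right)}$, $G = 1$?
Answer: $306$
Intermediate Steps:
$a{\left(g \right)} = 1$ ($a{\left(g \right)} = \sqrt{g - \left(-1 + g\right)} = \sqrt{1} = 1$)
$9 a{\left(-5 \right)} 34 = 9 \cdot 1 \cdot 34 = 9 \cdot 34 = 306$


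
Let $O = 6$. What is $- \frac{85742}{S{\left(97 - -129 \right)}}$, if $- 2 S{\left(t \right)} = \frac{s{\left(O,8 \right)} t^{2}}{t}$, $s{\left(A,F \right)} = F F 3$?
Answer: $\frac{42871}{10848} \approx 3.952$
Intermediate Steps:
$s{\left(A,F \right)} = 3 F^{2}$ ($s{\left(A,F \right)} = F^{2} \cdot 3 = 3 F^{2}$)
$S{\left(t \right)} = - 96 t$ ($S{\left(t \right)} = - \frac{3 \cdot 8^{2} t^{2} \frac{1}{t}}{2} = - \frac{3 \cdot 64 t^{2} \frac{1}{t}}{2} = - \frac{192 t^{2} \frac{1}{t}}{2} = - \frac{192 t}{2} = - 96 t$)
$- \frac{85742}{S{\left(97 - -129 \right)}} = - \frac{85742}{\left(-96\right) \left(97 - -129\right)} = - \frac{85742}{\left(-96\right) \left(97 + 129\right)} = - \frac{85742}{\left(-96\right) 226} = - \frac{85742}{-21696} = \left(-85742\right) \left(- \frac{1}{21696}\right) = \frac{42871}{10848}$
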